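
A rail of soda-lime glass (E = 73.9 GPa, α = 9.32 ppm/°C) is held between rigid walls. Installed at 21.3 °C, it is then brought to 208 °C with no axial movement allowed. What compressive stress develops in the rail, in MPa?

ΔT = 186.7 K. Constrained thermal stress σ = E·α·ΔT = 73.90×10³ MPa × 9.32×10⁻⁶ × 186.7 = 129 MPa (compressive).

129 MPa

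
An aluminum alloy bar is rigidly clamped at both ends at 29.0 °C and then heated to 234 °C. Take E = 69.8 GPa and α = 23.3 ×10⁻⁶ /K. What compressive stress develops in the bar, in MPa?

ΔT = 205.0 K. Constrained thermal stress σ = E·α·ΔT = 69.80×10³ MPa × 23.3×10⁻⁶ × 205.0 = 333 MPa (compressive).

333 MPa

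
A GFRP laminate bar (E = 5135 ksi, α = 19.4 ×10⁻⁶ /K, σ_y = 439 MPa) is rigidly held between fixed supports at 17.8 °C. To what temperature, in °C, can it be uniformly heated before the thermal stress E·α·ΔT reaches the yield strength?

657 °C

E = 5135 ksi = 35.40 GPa.
E·α·ΔT = 439.0 MPa ⇒ ΔT = 439.0 / (35.40×10³ × 19.4×10⁻⁶) = 639.2 K.
T = 17.8 + 639.2 = 657.0 °C.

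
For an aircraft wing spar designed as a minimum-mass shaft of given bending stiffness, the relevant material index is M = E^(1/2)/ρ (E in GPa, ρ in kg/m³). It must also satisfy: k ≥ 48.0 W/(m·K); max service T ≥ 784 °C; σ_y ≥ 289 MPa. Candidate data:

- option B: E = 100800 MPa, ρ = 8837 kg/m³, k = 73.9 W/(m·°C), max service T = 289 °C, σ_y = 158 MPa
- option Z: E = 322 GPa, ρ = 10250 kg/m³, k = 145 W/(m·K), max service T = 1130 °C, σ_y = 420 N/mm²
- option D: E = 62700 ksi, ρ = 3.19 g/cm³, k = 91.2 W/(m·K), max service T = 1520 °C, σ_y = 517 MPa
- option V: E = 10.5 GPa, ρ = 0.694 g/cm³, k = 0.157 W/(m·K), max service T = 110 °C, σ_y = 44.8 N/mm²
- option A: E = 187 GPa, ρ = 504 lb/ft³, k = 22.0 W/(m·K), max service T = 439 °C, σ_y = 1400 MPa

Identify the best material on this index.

option D

Screen on constraints: k ≥ 48.0 W/(m·K); max service T ≥ 784 °C; σ_y ≥ 289 MPa. Survivors: option Z, option D.
Normalizing units and computing the index:
  option Z: E = 322.0 GPa, ρ = 10250 kg/m³
  option D: E = 432.3 GPa, ρ = 3190 kg/m³
  option D: M = 6.52×10⁻³
  option Z: M = 1.75×10⁻³
Highest index: option D.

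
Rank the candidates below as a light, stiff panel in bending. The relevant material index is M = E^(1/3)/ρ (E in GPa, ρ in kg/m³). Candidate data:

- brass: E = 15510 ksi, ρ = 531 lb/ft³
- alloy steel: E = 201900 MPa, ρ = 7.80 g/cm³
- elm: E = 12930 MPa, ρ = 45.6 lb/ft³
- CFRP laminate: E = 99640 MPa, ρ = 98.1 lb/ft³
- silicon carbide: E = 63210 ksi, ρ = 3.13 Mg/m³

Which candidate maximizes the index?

Putting every candidate on a common basis:
  brass: E = 106.9 GPa, ρ = 8506 kg/m³
  alloy steel: E = 201.9 GPa, ρ = 7800 kg/m³
  elm: E = 12.93 GPa, ρ = 730.4 kg/m³
  CFRP laminate: E = 99.64 GPa, ρ = 1571 kg/m³
  silicon carbide: E = 435.8 GPa, ρ = 3130 kg/m³
  elm: M = 3.21×10⁻³
  CFRP laminate: M = 2.95×10⁻³
  silicon carbide: M = 2.42×10⁻³
  alloy steel: M = 0.752×10⁻³
  brass: M = 0.558×10⁻³
Elm ranks first.

elm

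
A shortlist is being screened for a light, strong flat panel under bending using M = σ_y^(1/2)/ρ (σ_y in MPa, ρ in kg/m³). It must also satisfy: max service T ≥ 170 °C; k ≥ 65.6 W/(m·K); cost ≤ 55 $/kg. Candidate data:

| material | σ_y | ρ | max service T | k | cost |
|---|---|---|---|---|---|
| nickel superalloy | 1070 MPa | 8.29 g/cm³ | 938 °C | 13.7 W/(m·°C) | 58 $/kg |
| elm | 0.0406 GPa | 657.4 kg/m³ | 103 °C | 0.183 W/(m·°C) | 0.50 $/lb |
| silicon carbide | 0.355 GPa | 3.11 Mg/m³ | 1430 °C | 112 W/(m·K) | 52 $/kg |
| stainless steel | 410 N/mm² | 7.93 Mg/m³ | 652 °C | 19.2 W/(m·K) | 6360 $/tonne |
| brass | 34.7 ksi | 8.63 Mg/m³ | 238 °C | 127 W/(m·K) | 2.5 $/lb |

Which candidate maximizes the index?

silicon carbide

Screen on constraints: max service T ≥ 170 °C; k ≥ 65.6 W/(m·K); cost ≤ 55 $/kg. Survivors: silicon carbide, brass.
Putting every candidate on a common basis:
  silicon carbide: σ_y = 355.0 MPa, ρ = 3110 kg/m³
  brass: σ_y = 239.2 MPa, ρ = 8630 kg/m³
  silicon carbide: M = 6.06×10⁻³
  brass: M = 1.79×10⁻³
Silicon carbide ranks first.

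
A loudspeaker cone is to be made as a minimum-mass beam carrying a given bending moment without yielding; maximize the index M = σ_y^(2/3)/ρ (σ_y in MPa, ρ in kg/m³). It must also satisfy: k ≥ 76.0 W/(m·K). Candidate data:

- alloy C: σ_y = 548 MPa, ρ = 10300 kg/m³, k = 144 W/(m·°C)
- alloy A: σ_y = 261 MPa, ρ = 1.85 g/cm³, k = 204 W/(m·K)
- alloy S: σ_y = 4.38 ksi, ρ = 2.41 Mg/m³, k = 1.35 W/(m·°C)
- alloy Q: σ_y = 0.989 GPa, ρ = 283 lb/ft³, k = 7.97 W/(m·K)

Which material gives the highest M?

Screen on constraints: k ≥ 76.0 W/(m·K). Survivors: alloy C, alloy A.
In SI units:
  alloy C: σ_y = 548.0 MPa, ρ = 10300 kg/m³
  alloy A: σ_y = 261.0 MPa, ρ = 1850 kg/m³
  alloy A: M = 22.1×10⁻³
  alloy C: M = 6.50×10⁻³
The maximum is for alloy A.

alloy A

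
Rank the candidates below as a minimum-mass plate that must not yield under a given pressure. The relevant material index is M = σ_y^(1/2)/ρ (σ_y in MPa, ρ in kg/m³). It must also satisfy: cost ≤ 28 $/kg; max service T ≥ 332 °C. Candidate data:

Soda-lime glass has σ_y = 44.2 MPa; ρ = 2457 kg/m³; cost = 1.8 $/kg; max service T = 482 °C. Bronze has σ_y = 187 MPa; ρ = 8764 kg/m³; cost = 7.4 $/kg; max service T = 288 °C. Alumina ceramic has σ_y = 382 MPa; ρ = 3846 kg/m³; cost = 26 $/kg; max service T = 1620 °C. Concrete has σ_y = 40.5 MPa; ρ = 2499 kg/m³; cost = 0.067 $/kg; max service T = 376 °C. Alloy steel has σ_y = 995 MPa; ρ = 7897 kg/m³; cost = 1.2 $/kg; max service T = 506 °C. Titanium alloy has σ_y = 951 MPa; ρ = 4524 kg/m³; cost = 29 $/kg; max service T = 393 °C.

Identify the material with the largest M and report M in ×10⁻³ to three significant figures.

alumina ceramic, M = 5.08×10⁻³

Screen on constraints: cost ≤ 28 $/kg; max service T ≥ 332 °C. Survivors: soda-lime glass, alumina ceramic, concrete, alloy steel.
Evaluate M for each candidate:
  alumina ceramic: M = 5.08×10⁻³
  alloy steel: M = 3.99×10⁻³
  soda-lime glass: M = 2.71×10⁻³
  concrete: M = 2.55×10⁻³
Alumina ceramic has the largest M.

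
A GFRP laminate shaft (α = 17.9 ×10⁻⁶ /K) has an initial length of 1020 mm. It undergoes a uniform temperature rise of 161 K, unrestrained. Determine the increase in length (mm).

ΔL = α·L₀·ΔT = 17.9×10⁻⁶ × 1020 mm × 161.0 K = 2.94 mm.

2.94 mm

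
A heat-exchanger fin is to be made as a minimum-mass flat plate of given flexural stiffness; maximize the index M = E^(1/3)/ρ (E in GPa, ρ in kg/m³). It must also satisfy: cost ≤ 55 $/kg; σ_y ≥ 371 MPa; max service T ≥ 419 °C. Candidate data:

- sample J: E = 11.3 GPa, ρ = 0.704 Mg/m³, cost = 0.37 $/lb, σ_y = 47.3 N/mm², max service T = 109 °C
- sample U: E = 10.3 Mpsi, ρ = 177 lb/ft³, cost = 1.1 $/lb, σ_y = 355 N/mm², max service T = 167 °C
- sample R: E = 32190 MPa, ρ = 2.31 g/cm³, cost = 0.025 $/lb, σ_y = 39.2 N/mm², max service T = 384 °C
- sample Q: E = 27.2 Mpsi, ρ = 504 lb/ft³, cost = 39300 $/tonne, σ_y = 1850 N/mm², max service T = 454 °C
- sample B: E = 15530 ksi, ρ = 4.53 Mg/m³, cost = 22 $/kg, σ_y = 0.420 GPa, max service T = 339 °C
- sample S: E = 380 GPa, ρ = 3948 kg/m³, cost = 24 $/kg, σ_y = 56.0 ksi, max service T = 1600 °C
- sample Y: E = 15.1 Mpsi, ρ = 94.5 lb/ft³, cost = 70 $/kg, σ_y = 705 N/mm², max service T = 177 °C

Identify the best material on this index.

Screen on constraints: cost ≤ 55 $/kg; σ_y ≥ 371 MPa; max service T ≥ 419 °C. Survivors: sample Q, sample S.
In SI units:
  sample Q: E = 187.5 GPa, ρ = 8073 kg/m³
  sample S: E = 380.0 GPa, ρ = 3948 kg/m³
  sample S: M = 1.83×10⁻³
  sample Q: M = 0.709×10⁻³
Sample S ranks first.

sample S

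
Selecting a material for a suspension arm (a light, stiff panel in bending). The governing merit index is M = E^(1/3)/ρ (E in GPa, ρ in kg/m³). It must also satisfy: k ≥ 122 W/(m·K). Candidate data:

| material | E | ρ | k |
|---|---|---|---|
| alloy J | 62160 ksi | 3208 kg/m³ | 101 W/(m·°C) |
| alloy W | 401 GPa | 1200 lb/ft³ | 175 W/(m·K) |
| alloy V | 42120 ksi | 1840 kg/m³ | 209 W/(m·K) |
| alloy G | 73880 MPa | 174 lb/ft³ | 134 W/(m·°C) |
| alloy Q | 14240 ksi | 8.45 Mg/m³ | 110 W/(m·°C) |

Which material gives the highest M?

alloy V

Screen on constraints: k ≥ 122 W/(m·K). Survivors: alloy W, alloy V, alloy G.
Convert each candidate to consistent units, then evaluate M:
  alloy W: E = 401.0 GPa, ρ = 19220 kg/m³
  alloy V: E = 290.4 GPa, ρ = 1840 kg/m³
  alloy G: E = 73.88 GPa, ρ = 2787 kg/m³
  alloy V: M = 3.60×10⁻³
  alloy G: M = 1.51×10⁻³
  alloy W: M = 0.384×10⁻³
Highest index: alloy V.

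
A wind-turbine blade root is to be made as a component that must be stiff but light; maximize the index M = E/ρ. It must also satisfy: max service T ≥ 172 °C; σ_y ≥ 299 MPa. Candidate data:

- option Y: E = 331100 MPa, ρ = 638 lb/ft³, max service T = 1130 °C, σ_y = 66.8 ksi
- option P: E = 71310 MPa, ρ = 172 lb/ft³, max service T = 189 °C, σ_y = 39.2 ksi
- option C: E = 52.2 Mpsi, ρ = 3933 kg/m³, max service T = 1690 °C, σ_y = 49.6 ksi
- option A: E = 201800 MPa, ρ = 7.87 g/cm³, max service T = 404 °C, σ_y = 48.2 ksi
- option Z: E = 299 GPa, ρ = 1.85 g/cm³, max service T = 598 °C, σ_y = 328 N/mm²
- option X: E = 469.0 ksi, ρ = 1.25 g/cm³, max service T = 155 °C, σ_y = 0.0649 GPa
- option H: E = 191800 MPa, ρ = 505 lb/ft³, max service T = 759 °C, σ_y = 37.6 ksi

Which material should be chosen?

option Z

Screen on constraints: max service T ≥ 172 °C; σ_y ≥ 299 MPa. Survivors: option Y, option C, option A, option Z.
Putting every candidate on a common basis:
  option Y: E = 331.1 GPa, ρ = 10220 kg/m³
  option C: E = 359.9 GPa, ρ = 3933 kg/m³
  option A: E = 201.8 GPa, ρ = 7870 kg/m³
  option Z: E = 299.0 GPa, ρ = 1850 kg/m³
  option Z: M = 162 MN·m/kg
  option C: M = 91.5 MN·m/kg
  option Y: M = 32.4 MN·m/kg
  option A: M = 25.6 MN·m/kg
Option Z ranks first.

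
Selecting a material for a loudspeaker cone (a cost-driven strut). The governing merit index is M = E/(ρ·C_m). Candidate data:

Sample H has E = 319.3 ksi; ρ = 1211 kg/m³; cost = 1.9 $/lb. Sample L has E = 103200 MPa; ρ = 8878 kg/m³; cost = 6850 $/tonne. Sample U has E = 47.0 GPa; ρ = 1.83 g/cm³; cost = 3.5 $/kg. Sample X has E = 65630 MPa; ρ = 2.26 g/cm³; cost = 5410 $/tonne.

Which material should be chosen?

After converting to SI:
  sample H: E = 2.201 GPa, ρ = 1211 kg/m³, cost = 4.189 $/kg
  sample L: E = 103.2 GPa, ρ = 8878 kg/m³, cost = 6.850 $/kg
  sample U: E = 47.00 GPa, ρ = 1830 kg/m³, cost = 3.500 $/kg
  sample X: E = 65.63 GPa, ρ = 2260 kg/m³, cost = 5.410 $/kg
  sample U: M = 7.34 MN·m per $
  sample X: M = 5.37 MN·m per $
  sample L: M = 1.70 MN·m per $
  sample H: M = 0.434 MN·m per $
Sample U has the largest M.

sample U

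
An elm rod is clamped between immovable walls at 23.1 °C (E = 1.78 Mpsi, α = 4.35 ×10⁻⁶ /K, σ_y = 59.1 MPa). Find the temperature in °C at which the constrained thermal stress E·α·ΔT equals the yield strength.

E = 1.78 Mpsi = 12.27 GPa.
E·α·ΔT = 59.10 MPa ⇒ ΔT = 59.10 / (12.27×10³ × 4.35×10⁻⁶) = 1107 K.
T = 23.1 + 1107 = 1130 °C.

1130 °C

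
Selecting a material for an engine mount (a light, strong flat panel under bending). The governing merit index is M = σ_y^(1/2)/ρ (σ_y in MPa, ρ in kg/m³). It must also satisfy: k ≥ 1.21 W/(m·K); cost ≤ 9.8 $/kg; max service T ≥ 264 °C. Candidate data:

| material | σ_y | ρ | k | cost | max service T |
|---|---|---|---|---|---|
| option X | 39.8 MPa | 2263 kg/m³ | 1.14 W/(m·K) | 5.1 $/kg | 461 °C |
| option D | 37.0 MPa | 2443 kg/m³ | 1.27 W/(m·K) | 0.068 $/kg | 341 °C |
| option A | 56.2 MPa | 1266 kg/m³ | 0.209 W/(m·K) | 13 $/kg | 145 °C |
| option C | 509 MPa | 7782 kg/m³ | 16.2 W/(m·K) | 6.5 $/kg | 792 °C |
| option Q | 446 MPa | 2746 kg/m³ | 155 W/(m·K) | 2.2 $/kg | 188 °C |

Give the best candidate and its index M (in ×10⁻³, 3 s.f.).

option C, M = 2.90×10⁻³

Screen on constraints: k ≥ 1.21 W/(m·K); cost ≤ 9.8 $/kg; max service T ≥ 264 °C. Survivors: option D, option C.
Computing M directly (units already consistent):
  option C: M = 2.90×10⁻³
  option D: M = 2.49×10⁻³
Option C has the largest M.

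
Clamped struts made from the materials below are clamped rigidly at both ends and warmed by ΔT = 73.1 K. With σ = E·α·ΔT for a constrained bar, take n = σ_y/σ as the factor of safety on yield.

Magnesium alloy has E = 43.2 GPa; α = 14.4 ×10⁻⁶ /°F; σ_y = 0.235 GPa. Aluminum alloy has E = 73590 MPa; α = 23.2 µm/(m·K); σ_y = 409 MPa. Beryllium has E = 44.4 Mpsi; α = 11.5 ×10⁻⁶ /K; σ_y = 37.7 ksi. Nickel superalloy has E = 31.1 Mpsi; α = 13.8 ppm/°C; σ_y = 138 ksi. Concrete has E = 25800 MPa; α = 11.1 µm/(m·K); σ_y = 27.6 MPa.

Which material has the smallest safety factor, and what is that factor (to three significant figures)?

Converting E to GPa, α to ×10⁻⁶/K, σ_y to MPa, then σ and n for each:
  magnesium alloy: E = 43.20, α = 25.9, σ_y = 235.0 → σ = 81.9 MPa, n = 2.87
  aluminum alloy: E = 73.59, α = 23.2, σ_y = 409.0 → σ = 125 MPa, n = 3.28
  beryllium: E = 306.1, α = 11.5, σ_y = 259.9 → σ = 257 MPa, n = 1.01
  nickel superalloy: E = 214.4, α = 13.8, σ_y = 951.5 → σ = 216 MPa, n = 4.40
  concrete: E = 25.80, α = 11.1, σ_y = 27.60 → σ = 20.9 MPa, n = 1.32
Smallest n: beryllium with n = 1.01.

beryllium, n = 1.01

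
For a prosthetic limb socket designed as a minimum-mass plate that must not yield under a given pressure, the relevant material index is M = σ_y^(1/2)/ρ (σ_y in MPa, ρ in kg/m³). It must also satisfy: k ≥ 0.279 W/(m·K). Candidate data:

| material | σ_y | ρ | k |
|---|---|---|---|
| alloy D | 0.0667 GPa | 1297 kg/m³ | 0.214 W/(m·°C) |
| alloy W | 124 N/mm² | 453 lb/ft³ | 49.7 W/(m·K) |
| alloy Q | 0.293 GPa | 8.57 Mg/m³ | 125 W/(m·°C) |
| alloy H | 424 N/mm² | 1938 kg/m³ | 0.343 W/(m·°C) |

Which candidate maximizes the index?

Screen on constraints: k ≥ 0.279 W/(m·K). Survivors: alloy W, alloy Q, alloy H.
Putting every candidate on a common basis:
  alloy W: σ_y = 124.0 MPa, ρ = 7256 kg/m³
  alloy Q: σ_y = 293.0 MPa, ρ = 8570 kg/m³
  alloy H: σ_y = 424.0 MPa, ρ = 1938 kg/m³
  alloy H: M = 10.6×10⁻³
  alloy Q: M = 2.00×10⁻³
  alloy W: M = 1.53×10⁻³
Alloy H has the largest M.

alloy H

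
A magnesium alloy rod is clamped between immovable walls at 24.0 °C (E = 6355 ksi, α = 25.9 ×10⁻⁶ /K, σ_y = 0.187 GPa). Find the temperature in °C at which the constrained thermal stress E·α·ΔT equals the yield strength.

189 °C

E = 6355 ksi = 43.82 GPa.
σ_y = 0.187 GPa = 187.0 MPa.
E·α·ΔT = 187.0 MPa ⇒ ΔT = 187.0 / (43.82×10³ × 25.9×10⁻⁶) = 164.8 K.
T = 24.0 + 164.8 = 188.8 °C.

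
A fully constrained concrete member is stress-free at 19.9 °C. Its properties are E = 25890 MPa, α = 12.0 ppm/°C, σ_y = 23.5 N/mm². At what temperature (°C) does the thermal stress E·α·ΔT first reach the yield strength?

E = 25890 MPa = 25.89 GPa.
σ_y = 23.5 N/mm² = 23.50 MPa.
E·α·ΔT = 23.50 MPa ⇒ ΔT = 23.50 / (25.89×10³ × 12.0×10⁻⁶) = 75.64 K.
T = 19.9 + 75.64 = 95.54 °C.

95.5 °C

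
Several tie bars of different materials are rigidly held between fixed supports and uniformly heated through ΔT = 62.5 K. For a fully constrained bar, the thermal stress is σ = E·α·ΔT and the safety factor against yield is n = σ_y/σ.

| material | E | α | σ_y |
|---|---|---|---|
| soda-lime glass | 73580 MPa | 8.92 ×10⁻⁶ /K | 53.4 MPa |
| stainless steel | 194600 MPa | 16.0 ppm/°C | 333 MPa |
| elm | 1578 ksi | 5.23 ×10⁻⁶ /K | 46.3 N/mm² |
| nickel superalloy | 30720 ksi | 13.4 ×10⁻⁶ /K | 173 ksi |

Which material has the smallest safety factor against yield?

soda-lime glass

With everything in SI (GPa, ×10⁻⁶/K, MPa):
  soda-lime glass: E = 73.58, α = 8.92, σ_y = 53.40 → σ = 41.0 MPa, n = 1.30
  stainless steel: E = 194.6, α = 16.0, σ_y = 333.0 → σ = 195 MPa, n = 1.71
  elm: E = 10.88, α = 5.23, σ_y = 46.30 → σ = 3.56 MPa, n = 13.0
  nickel superalloy: E = 211.8, α = 13.4, σ_y = 1193 → σ = 177 MPa, n = 6.72
Smallest n: soda-lime glass with n = 1.30.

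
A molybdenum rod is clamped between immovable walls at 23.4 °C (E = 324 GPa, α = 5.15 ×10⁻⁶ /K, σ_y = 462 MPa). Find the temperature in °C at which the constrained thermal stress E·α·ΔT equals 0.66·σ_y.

206 °C

E·α·ΔT = 304.9 MPa ⇒ ΔT = 304.9 / (324.0×10³ × 5.15×10⁻⁶) = 182.7 K.
T = 23.4 + 182.7 = 206.1 °C.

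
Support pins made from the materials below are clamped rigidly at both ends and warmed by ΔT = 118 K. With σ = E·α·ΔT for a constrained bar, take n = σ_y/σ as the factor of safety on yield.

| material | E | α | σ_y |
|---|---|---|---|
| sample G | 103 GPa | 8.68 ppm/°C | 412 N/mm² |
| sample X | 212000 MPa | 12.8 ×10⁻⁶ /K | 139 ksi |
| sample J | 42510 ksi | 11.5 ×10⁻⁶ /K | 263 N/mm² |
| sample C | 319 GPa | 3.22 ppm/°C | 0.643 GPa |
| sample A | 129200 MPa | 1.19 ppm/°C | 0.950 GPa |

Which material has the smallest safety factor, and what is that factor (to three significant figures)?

sample J, n = 0.661

Per material, after unit conversion:
  sample G: E = 103.0, α = 8.68, σ_y = 412.0 → σ = 105 MPa, n = 3.91
  sample X: E = 212.0, α = 12.8, σ_y = 958.4 → σ = 320 MPa, n = 2.99
  sample J: E = 293.1, α = 11.5, σ_y = 263.0 → σ = 398 MPa, n = 0.661
  sample C: E = 319.0, α = 3.22, σ_y = 643.0 → σ = 121 MPa, n = 5.30
  sample A: E = 129.2, α = 1.19, σ_y = 950.0 → σ = 18.1 MPa, n = 52.4
The minimum is sample J at n = 0.661.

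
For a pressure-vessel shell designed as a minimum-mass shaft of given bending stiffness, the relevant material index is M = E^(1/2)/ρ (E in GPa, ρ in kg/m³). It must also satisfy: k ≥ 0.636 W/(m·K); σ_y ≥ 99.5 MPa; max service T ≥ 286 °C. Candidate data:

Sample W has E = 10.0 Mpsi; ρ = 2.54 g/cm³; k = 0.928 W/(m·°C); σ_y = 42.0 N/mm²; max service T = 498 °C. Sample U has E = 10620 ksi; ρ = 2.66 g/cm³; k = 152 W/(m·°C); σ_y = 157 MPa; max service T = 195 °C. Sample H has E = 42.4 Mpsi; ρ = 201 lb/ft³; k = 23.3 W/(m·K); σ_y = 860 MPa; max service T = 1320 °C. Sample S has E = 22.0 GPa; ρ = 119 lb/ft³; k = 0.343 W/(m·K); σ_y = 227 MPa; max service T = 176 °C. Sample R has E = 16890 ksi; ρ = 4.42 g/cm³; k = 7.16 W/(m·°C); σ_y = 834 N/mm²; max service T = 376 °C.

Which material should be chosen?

Screen on constraints: k ≥ 0.636 W/(m·K); σ_y ≥ 99.5 MPa; max service T ≥ 286 °C. Survivors: sample H, sample R.
Convert each candidate to consistent units, then evaluate M:
  sample H: E = 292.3 GPa, ρ = 3220 kg/m³
  sample R: E = 116.5 GPa, ρ = 4420 kg/m³
  sample H: M = 5.31×10⁻³
  sample R: M = 2.44×10⁻³
The maximum is for sample H.

sample H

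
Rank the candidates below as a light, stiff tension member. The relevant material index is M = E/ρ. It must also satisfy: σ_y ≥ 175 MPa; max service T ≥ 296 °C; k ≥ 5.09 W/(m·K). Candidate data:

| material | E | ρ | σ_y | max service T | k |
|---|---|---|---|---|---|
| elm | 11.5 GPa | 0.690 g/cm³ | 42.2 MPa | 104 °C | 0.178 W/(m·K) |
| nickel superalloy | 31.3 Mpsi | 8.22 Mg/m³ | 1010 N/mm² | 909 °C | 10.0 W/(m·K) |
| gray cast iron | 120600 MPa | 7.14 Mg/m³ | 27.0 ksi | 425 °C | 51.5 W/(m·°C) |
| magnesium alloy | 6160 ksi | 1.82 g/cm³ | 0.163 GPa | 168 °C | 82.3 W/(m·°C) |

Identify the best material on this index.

nickel superalloy

Screen on constraints: σ_y ≥ 175 MPa; max service T ≥ 296 °C; k ≥ 5.09 W/(m·K). Survivors: nickel superalloy, gray cast iron.
Putting every candidate on a common basis:
  nickel superalloy: E = 215.8 GPa, ρ = 8220 kg/m³
  gray cast iron: E = 120.6 GPa, ρ = 7140 kg/m³
  nickel superalloy: M = 26.3 MN·m/kg
  gray cast iron: M = 16.9 MN·m/kg
Highest index: nickel superalloy.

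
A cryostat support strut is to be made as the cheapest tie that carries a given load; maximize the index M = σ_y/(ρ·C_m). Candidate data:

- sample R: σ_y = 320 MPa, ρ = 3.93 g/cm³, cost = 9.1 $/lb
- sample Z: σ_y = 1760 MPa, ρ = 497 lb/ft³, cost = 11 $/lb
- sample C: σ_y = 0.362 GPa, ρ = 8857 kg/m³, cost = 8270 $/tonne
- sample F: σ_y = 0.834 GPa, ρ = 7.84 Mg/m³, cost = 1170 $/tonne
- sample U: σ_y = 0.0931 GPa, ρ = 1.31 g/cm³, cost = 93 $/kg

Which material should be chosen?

sample F

In SI units:
  sample R: σ_y = 320.0 MPa, ρ = 3930 kg/m³, cost = 20.06 $/kg
  sample Z: σ_y = 1760 MPa, ρ = 7961 kg/m³, cost = 24.25 $/kg
  sample C: σ_y = 362.0 MPa, ρ = 8857 kg/m³, cost = 8.270 $/kg
  sample F: σ_y = 834.0 MPa, ρ = 7840 kg/m³, cost = 1.170 $/kg
  sample U: σ_y = 93.10 MPa, ρ = 1310 kg/m³, cost = 93.00 $/kg
  sample F: M = 90.9 kN·m per $
  sample Z: M = 9.12 kN·m per $
  sample C: M = 4.94 kN·m per $
  sample R: M = 4.06 kN·m per $
  sample U: M = 0.764 kN·m per $
Sample F has the largest M.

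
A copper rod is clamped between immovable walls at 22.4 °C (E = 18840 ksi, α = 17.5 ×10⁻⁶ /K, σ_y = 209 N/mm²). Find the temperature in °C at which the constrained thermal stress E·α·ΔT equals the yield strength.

114 °C

E = 18840 ksi = 129.9 GPa.
σ_y = 209 N/mm² = 209.0 MPa.
E·α·ΔT = 209.0 MPa ⇒ ΔT = 209.0 / (129.9×10³ × 17.5×10⁻⁶) = 91.94 K.
T = 22.4 + 91.94 = 114.3 °C.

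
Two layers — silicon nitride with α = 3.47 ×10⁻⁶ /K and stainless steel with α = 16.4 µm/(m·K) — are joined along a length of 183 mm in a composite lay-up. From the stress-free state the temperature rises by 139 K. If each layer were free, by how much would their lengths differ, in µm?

329 µm

Δα = |3.47 − 16.4|×10⁻⁶/K = 12.9×10⁻⁶/K.
ΔL_mismatch = Δα·L·ΔT = 12.9×10⁻⁶ × 183.0 mm × 139.0 K = 329 µm.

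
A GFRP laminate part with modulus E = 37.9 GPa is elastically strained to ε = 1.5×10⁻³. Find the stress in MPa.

σ = E·ε = 37900 MPa × 1.5×10⁻³ = 56.9 MPa.

56.9 MPa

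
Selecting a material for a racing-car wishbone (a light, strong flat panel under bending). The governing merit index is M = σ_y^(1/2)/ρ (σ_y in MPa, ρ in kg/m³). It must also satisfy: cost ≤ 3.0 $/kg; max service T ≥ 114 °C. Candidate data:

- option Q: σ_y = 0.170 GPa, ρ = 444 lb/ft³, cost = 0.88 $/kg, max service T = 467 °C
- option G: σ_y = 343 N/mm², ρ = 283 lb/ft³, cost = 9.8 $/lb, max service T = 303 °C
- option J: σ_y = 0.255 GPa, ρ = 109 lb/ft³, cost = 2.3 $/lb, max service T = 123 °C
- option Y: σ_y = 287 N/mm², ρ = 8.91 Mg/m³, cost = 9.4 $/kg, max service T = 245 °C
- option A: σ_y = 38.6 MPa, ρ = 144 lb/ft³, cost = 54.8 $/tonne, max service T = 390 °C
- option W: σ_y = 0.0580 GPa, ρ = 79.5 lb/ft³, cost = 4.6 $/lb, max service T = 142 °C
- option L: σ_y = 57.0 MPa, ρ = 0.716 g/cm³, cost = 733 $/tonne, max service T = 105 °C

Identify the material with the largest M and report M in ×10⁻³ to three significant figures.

Screen on constraints: cost ≤ 3.0 $/kg; max service T ≥ 114 °C. Survivors: option Q, option A.
After converting to SI:
  option Q: σ_y = 170.0 MPa, ρ = 7112 kg/m³
  option A: σ_y = 38.60 MPa, ρ = 2307 kg/m³
  option A: M = 2.69×10⁻³
  option Q: M = 1.83×10⁻³
The maximum is for option A.

option A, M = 2.69×10⁻³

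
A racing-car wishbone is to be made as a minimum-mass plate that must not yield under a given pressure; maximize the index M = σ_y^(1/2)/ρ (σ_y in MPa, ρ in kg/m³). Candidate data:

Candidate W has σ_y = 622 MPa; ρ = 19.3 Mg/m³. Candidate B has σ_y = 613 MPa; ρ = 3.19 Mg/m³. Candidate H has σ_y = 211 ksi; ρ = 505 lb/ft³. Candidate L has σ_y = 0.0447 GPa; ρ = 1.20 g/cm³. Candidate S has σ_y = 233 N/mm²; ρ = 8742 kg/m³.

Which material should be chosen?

After converting to SI:
  candidate W: σ_y = 622.0 MPa, ρ = 19300 kg/m³
  candidate B: σ_y = 613.0 MPa, ρ = 3190 kg/m³
  candidate H: σ_y = 1455 MPa, ρ = 8089 kg/m³
  candidate L: σ_y = 44.70 MPa, ρ = 1200 kg/m³
  candidate S: σ_y = 233.0 MPa, ρ = 8742 kg/m³
  candidate B: M = 7.76×10⁻³
  candidate L: M = 5.57×10⁻³
  candidate H: M = 4.72×10⁻³
  candidate S: M = 1.75×10⁻³
  candidate W: M = 1.29×10⁻³
Candidate B has the largest M.

candidate B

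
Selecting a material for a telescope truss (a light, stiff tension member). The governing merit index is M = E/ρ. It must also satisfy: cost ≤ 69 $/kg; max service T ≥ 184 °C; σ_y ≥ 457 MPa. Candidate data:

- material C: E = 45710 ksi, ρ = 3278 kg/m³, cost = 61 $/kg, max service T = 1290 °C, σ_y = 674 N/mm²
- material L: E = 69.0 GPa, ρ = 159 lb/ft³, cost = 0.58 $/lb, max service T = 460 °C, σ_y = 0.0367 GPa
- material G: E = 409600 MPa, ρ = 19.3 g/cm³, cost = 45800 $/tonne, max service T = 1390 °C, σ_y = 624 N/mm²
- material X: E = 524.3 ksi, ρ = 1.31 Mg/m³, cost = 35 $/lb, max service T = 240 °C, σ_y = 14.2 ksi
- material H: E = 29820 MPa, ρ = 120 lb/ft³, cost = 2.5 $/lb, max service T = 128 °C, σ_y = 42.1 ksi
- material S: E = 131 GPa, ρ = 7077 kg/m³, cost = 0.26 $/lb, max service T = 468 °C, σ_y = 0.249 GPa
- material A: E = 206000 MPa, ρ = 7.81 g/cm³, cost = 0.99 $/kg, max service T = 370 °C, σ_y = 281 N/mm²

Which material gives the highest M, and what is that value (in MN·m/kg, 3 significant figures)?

material C, M = 96.1 MN·m/kg

Screen on constraints: cost ≤ 69 $/kg; max service T ≥ 184 °C; σ_y ≥ 457 MPa. Survivors: material C, material G.
Putting every candidate on a common basis:
  material C: E = 315.2 GPa, ρ = 3278 kg/m³
  material G: E = 409.6 GPa, ρ = 19300 kg/m³
  material C: M = 96.1 MN·m/kg
  material G: M = 21.2 MN·m/kg
Material C ranks first.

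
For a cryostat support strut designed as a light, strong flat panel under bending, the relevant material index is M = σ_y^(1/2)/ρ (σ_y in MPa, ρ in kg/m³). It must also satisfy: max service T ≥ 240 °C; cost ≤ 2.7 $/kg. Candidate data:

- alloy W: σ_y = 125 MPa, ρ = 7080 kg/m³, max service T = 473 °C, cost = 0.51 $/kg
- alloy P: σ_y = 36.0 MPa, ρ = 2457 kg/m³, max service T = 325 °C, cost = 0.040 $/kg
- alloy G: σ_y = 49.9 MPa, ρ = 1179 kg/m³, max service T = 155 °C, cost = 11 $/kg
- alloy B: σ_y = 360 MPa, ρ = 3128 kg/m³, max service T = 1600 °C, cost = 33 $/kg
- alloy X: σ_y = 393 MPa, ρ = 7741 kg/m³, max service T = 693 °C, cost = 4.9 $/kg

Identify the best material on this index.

Screen on constraints: max service T ≥ 240 °C; cost ≤ 2.7 $/kg. Survivors: alloy W, alloy P.
Per-candidate index values:
  alloy P: M = 2.44×10⁻³
  alloy W: M = 1.58×10⁻³
Highest index: alloy P.

alloy P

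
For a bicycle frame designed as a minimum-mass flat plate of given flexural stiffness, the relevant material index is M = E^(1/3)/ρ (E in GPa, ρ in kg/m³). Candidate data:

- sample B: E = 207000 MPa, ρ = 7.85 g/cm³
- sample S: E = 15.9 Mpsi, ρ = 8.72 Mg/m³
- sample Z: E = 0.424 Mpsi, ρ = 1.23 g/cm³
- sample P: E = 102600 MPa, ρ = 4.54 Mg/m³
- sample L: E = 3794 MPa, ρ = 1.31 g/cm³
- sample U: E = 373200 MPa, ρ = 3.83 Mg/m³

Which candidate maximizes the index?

Putting every candidate on a common basis:
  sample B: E = 207.0 GPa, ρ = 7850 kg/m³
  sample S: E = 109.6 GPa, ρ = 8720 kg/m³
  sample Z: E = 2.923 GPa, ρ = 1230 kg/m³
  sample P: E = 102.6 GPa, ρ = 4540 kg/m³
  sample L: E = 3.794 GPa, ρ = 1310 kg/m³
  sample U: E = 373.2 GPa, ρ = 3830 kg/m³
  sample U: M = 1.88×10⁻³
  sample L: M = 1.19×10⁻³
  sample Z: M = 1.16×10⁻³
  sample P: M = 1.03×10⁻³
  sample B: M = 0.754×10⁻³
  sample S: M = 0.549×10⁻³
Sample U ranks first.

sample U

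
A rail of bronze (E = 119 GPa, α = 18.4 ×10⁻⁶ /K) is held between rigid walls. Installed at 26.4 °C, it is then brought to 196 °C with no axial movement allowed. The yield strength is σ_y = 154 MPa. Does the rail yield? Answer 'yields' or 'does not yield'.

ΔT = 169.6 K. Constrained thermal stress σ = E·α·ΔT = 119.0×10³ MPa × 18.4×10⁻⁶ × 169.6 = 371 MPa (compressive).
Compare to σ_y = 154 MPa: σ ≥ σ_y, so it yields.

yields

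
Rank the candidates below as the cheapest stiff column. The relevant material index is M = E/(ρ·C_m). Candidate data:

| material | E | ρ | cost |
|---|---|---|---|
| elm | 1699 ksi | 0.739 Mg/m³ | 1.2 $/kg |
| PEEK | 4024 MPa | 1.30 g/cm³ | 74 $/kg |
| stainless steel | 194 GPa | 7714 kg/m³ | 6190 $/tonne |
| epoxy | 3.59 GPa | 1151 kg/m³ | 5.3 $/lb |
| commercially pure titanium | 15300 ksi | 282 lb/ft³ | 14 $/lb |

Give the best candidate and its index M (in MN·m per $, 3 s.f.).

After converting to SI:
  elm: E = 11.71 GPa, ρ = 739.0 kg/m³, cost = 1.200 $/kg
  PEEK: E = 4.024 GPa, ρ = 1300 kg/m³, cost = 74.00 $/kg
  stainless steel: E = 194.0 GPa, ρ = 7714 kg/m³, cost = 6.190 $/kg
  epoxy: E = 3.590 GPa, ρ = 1151 kg/m³, cost = 11.68 $/kg
  commercially pure titanium: E = 105.5 GPa, ρ = 4517 kg/m³, cost = 30.86 $/kg
  elm: M = 13.2 MN·m per $
  stainless steel: M = 4.06 MN·m per $
  commercially pure titanium: M = 0.757 MN·m per $
  epoxy: M = 0.267 MN·m per $
  PEEK: M = 0.0418 MN·m per $
Elm ranks first.

elm, M = 13.2 MN·m per $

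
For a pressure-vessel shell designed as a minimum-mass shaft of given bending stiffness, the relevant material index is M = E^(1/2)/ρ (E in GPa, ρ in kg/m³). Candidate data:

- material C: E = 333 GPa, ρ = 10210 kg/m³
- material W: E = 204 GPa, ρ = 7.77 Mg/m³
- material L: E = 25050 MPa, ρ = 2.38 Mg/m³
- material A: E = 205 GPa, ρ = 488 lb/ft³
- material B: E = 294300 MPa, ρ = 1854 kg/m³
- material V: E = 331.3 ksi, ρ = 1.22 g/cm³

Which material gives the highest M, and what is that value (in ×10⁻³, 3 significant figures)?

After converting to SI:
  material C: E = 333.0 GPa, ρ = 10210 kg/m³
  material W: E = 204.0 GPa, ρ = 7770 kg/m³
  material L: E = 25.05 GPa, ρ = 2380 kg/m³
  material A: E = 205.0 GPa, ρ = 7817 kg/m³
  material B: E = 294.3 GPa, ρ = 1854 kg/m³
  material V: E = 2.284 GPa, ρ = 1220 kg/m³
  material B: M = 9.25×10⁻³
  material L: M = 2.10×10⁻³
  material W: M = 1.84×10⁻³
  material A: M = 1.83×10⁻³
  material C: M = 1.79×10⁻³
  material V: M = 1.24×10⁻³
Highest index: material B.

material B, M = 9.25×10⁻³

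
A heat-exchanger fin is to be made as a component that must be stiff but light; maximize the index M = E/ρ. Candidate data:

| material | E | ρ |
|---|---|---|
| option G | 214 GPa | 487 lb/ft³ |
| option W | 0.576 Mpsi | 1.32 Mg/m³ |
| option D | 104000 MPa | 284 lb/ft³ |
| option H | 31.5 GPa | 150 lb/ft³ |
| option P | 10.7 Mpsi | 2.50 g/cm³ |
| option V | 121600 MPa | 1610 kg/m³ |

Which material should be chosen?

option V

Normalizing units and computing the index:
  option G: E = 214.0 GPa, ρ = 7801 kg/m³
  option W: E = 3.971 GPa, ρ = 1320 kg/m³
  option D: E = 104.0 GPa, ρ = 4549 kg/m³
  option H: E = 31.50 GPa, ρ = 2403 kg/m³
  option P: E = 73.77 GPa, ρ = 2500 kg/m³
  option V: E = 121.6 GPa, ρ = 1610 kg/m³
  option V: M = 75.5 MN·m/kg
  option P: M = 29.5 MN·m/kg
  option G: M = 27.4 MN·m/kg
  option D: M = 22.9 MN·m/kg
  option H: M = 13.1 MN·m/kg
  option W: M = 3.01 MN·m/kg
The maximum is for option V.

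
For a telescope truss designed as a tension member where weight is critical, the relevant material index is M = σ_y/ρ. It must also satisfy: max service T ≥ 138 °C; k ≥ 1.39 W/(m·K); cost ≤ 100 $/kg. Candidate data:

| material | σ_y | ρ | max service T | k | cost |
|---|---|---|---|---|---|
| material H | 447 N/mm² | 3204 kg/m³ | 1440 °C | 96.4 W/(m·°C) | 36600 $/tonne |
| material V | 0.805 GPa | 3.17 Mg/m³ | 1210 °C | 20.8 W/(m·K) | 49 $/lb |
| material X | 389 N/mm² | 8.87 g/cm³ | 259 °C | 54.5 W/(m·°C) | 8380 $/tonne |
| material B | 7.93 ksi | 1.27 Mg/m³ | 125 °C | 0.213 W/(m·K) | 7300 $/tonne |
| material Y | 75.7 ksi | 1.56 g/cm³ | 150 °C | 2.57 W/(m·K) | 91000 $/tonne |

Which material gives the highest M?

material Y

Screen on constraints: max service T ≥ 138 °C; k ≥ 1.39 W/(m·K); cost ≤ 100 $/kg. Survivors: material H, material X, material Y.
After converting to SI:
  material H: σ_y = 447.0 MPa, ρ = 3204 kg/m³
  material X: σ_y = 389.0 MPa, ρ = 8870 kg/m³
  material Y: σ_y = 521.9 MPa, ρ = 1560 kg/m³
  material Y: M = 335 kN·m/kg
  material H: M = 140 kN·m/kg
  material X: M = 43.9 kN·m/kg
Material Y has the largest M.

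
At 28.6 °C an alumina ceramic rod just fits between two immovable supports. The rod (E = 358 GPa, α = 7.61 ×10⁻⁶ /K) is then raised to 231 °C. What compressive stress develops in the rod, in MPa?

ΔT = 202.4 K. Constrained thermal stress σ = E·α·ΔT = 358.0×10³ MPa × 7.61×10⁻⁶ × 202.4 = 551 MPa (compressive).

551 MPa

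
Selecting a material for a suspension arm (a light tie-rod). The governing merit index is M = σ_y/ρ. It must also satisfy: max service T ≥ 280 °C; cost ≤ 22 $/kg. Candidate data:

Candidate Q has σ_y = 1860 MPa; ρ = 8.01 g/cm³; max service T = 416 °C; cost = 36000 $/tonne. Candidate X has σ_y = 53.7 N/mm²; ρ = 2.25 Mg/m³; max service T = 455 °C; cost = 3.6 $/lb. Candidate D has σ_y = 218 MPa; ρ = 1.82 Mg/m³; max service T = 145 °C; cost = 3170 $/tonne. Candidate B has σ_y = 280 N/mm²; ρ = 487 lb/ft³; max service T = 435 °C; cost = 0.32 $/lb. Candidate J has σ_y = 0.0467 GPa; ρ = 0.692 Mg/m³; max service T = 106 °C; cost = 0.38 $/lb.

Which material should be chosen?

candidate B

Screen on constraints: max service T ≥ 280 °C; cost ≤ 22 $/kg. Survivors: candidate X, candidate B.
Convert each candidate to consistent units, then evaluate M:
  candidate X: σ_y = 53.70 MPa, ρ = 2250 kg/m³
  candidate B: σ_y = 280.0 MPa, ρ = 7801 kg/m³
  candidate B: M = 35.9 kN·m/kg
  candidate X: M = 23.9 kN·m/kg
The maximum is for candidate B.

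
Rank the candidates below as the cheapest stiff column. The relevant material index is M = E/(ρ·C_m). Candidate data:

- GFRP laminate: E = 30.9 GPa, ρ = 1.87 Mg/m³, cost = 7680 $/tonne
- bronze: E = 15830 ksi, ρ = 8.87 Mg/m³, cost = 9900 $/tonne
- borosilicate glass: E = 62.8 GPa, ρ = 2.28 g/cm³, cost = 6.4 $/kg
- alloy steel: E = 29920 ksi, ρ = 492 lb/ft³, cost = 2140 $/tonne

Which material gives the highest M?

Putting every candidate on a common basis:
  GFRP laminate: E = 30.90 GPa, ρ = 1870 kg/m³, cost = 7.680 $/kg
  bronze: E = 109.1 GPa, ρ = 8870 kg/m³, cost = 9.900 $/kg
  borosilicate glass: E = 62.80 GPa, ρ = 2280 kg/m³, cost = 6.400 $/kg
  alloy steel: E = 206.3 GPa, ρ = 7881 kg/m³, cost = 2.140 $/kg
  alloy steel: M = 12.2 MN·m per $
  borosilicate glass: M = 4.30 MN·m per $
  GFRP laminate: M = 2.15 MN·m per $
  bronze: M = 1.24 MN·m per $
Highest index: alloy steel.

alloy steel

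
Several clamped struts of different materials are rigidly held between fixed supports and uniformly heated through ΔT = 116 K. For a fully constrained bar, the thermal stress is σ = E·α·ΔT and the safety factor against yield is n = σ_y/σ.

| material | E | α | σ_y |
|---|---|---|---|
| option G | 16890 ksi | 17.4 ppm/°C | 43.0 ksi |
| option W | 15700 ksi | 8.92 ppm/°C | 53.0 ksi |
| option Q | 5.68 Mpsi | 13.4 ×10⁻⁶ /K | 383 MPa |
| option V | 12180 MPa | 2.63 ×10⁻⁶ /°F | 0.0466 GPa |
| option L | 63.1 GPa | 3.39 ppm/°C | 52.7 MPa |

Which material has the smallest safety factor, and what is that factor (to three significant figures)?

option G, n = 1.26

Converting E to GPa, α to ×10⁻⁶/K, σ_y to MPa, then σ and n for each:
  option G: E = 116.5, α = 17.4, σ_y = 296.5 → σ = 235 MPa, n = 1.26
  option W: E = 108.2, α = 8.92, σ_y = 365.4 → σ = 112 MPa, n = 3.26
  option Q: E = 39.16, α = 13.4, σ_y = 383.0 → σ = 60.9 MPa, n = 6.29
  option V: E = 12.18, α = 4.73, σ_y = 46.60 → σ = 6.69 MPa, n = 6.97
  option L: E = 63.10, α = 3.39, σ_y = 52.70 → σ = 24.8 MPa, n = 2.12
Option G has the lowest safety factor, n = 1.26.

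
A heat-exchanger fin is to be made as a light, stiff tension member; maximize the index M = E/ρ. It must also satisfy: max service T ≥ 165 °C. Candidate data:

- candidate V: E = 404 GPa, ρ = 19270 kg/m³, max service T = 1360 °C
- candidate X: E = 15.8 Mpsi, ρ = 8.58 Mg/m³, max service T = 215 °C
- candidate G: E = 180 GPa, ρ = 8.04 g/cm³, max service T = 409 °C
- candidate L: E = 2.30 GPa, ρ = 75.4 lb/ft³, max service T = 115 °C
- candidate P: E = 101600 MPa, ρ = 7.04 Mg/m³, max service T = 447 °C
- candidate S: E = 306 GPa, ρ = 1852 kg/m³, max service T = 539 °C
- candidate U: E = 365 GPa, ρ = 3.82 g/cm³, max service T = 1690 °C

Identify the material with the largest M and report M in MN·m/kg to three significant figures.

candidate S, M = 165 MN·m/kg

Screen on constraints: max service T ≥ 165 °C. Survivors: candidate V, candidate X, candidate G, candidate P, candidate S, candidate U.
Convert each candidate to consistent units, then evaluate M:
  candidate V: E = 404.0 GPa, ρ = 19270 kg/m³
  candidate X: E = 108.9 GPa, ρ = 8580 kg/m³
  candidate G: E = 180.0 GPa, ρ = 8040 kg/m³
  candidate P: E = 101.6 GPa, ρ = 7040 kg/m³
  candidate S: E = 306.0 GPa, ρ = 1852 kg/m³
  candidate U: E = 365.0 GPa, ρ = 3820 kg/m³
  candidate S: M = 165 MN·m/kg
  candidate U: M = 95.5 MN·m/kg
  candidate G: M = 22.4 MN·m/kg
  candidate V: M = 21.0 MN·m/kg
  candidate P: M = 14.4 MN·m/kg
  candidate X: M = 12.7 MN·m/kg
The maximum is for candidate S.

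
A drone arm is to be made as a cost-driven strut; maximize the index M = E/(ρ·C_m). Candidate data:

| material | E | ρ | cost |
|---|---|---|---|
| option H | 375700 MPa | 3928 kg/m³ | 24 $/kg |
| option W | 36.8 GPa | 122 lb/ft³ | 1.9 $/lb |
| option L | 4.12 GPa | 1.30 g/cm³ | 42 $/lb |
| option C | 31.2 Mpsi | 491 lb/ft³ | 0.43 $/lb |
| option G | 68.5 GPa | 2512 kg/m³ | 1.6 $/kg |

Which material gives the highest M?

Putting every candidate on a common basis:
  option H: E = 375.7 GPa, ρ = 3928 kg/m³, cost = 24.00 $/kg
  option W: E = 36.80 GPa, ρ = 1954 kg/m³, cost = 4.189 $/kg
  option L: E = 4.120 GPa, ρ = 1300 kg/m³, cost = 92.59 $/kg
  option C: E = 215.1 GPa, ρ = 7865 kg/m³, cost = 0.9480 $/kg
  option G: E = 68.50 GPa, ρ = 2512 kg/m³, cost = 1.600 $/kg
  option C: M = 28.9 MN·m per $
  option G: M = 17.0 MN·m per $
  option W: M = 4.50 MN·m per $
  option H: M = 3.99 MN·m per $
  option L: M = 0.0342 MN·m per $
Option C has the largest M.

option C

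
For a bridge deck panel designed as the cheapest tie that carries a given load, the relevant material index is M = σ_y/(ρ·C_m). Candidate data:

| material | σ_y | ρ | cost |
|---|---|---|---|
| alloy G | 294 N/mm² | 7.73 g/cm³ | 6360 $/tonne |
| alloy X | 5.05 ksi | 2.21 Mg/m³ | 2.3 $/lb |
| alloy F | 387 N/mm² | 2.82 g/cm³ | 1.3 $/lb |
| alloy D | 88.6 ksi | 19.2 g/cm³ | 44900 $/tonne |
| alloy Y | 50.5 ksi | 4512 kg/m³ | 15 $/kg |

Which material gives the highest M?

alloy F

Convert each candidate to consistent units, then evaluate M:
  alloy G: σ_y = 294.0 MPa, ρ = 7730 kg/m³, cost = 6.360 $/kg
  alloy X: σ_y = 34.82 MPa, ρ = 2210 kg/m³, cost = 5.071 $/kg
  alloy F: σ_y = 387.0 MPa, ρ = 2820 kg/m³, cost = 2.866 $/kg
  alloy D: σ_y = 610.9 MPa, ρ = 19200 kg/m³, cost = 44.90 $/kg
  alloy Y: σ_y = 348.2 MPa, ρ = 4512 kg/m³, cost = 15.00 $/kg
  alloy F: M = 47.9 kN·m per $
  alloy G: M = 5.98 kN·m per $
  alloy Y: M = 5.14 kN·m per $
  alloy X: M = 3.11 kN·m per $
  alloy D: M = 0.709 kN·m per $
Highest index: alloy F.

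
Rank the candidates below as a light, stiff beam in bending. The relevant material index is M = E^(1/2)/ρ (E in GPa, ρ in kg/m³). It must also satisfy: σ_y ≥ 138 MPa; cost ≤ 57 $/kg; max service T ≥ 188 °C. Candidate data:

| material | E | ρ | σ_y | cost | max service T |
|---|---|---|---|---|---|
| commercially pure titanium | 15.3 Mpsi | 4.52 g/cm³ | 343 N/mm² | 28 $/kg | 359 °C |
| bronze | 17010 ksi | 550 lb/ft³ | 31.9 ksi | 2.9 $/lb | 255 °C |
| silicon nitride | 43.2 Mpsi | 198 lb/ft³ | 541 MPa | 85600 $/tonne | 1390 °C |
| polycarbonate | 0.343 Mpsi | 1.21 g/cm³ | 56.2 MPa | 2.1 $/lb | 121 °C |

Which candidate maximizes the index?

Screen on constraints: σ_y ≥ 138 MPa; cost ≤ 57 $/kg; max service T ≥ 188 °C. Survivors: commercially pure titanium, bronze.
Normalizing units and computing the index:
  commercially pure titanium: E = 105.5 GPa, ρ = 4520 kg/m³
  bronze: E = 117.3 GPa, ρ = 8810 kg/m³
  commercially pure titanium: M = 2.27×10⁻³
  bronze: M = 1.23×10⁻³
The maximum is for commercially pure titanium.

commercially pure titanium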